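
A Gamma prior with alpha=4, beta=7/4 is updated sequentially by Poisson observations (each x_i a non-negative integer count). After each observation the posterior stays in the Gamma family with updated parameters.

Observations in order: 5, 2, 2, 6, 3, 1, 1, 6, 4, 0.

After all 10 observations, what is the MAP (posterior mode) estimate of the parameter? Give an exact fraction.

obs 1: x=5 → posterior Gamma(9, 11/4)
obs 2: x=2 → posterior Gamma(11, 15/4)
obs 3: x=2 → posterior Gamma(13, 19/4)
obs 4: x=6 → posterior Gamma(19, 23/4)
obs 5: x=3 → posterior Gamma(22, 27/4)
obs 6: x=1 → posterior Gamma(23, 31/4)
obs 7: x=1 → posterior Gamma(24, 35/4)
obs 8: x=6 → posterior Gamma(30, 39/4)
obs 9: x=4 → posterior Gamma(34, 43/4)
obs 10: x=0 → posterior Gamma(34, 47/4)

132/47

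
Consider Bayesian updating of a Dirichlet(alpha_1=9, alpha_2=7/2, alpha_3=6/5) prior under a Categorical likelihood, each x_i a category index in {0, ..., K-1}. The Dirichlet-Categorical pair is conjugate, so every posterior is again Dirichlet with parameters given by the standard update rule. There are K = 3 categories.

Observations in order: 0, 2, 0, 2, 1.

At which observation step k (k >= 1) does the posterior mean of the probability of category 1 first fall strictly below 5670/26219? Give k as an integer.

obs 1: x=0 → posterior Dirichlet(10, 7/2, 6/5)
obs 2: x=2 → posterior Dirichlet(10, 7/2, 11/5)
obs 3: x=0 → posterior Dirichlet(11, 7/2, 11/5)
obs 4: x=2 → posterior Dirichlet(11, 7/2, 16/5)
obs 5: x=1 → posterior Dirichlet(11, 9/2, 16/5)

k = 3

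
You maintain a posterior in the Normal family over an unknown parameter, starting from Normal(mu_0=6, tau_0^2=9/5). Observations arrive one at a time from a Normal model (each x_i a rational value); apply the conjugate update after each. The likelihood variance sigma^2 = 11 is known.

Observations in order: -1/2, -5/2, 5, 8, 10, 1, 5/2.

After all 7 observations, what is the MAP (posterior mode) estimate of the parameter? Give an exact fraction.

obs 1: x=-1/2 → posterior Normal(651/128, 99/64)
obs 2: x=-5/2 → posterior Normal(303/73, 99/73)
obs 3: x=5 → posterior Normal(174/41, 99/82)
obs 4: x=8 → posterior Normal(60/13, 99/91)
obs 5: x=10 → posterior Normal(51/10, 99/100)
obs 6: x=1 → posterior Normal(519/109, 99/109)
obs 7: x=5/2 → posterior Normal(1083/236, 99/118)

1083/236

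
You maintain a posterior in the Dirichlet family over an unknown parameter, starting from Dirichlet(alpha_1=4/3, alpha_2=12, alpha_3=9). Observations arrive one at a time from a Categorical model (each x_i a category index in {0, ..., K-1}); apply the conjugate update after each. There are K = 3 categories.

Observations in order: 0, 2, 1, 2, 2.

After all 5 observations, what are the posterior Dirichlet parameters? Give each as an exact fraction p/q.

alpha_1=7/3, alpha_2=13, alpha_3=12

obs 1: x=0 → posterior Dirichlet(7/3, 12, 9)
obs 2: x=2 → posterior Dirichlet(7/3, 12, 10)
obs 3: x=1 → posterior Dirichlet(7/3, 13, 10)
obs 4: x=2 → posterior Dirichlet(7/3, 13, 11)
obs 5: x=2 → posterior Dirichlet(7/3, 13, 12)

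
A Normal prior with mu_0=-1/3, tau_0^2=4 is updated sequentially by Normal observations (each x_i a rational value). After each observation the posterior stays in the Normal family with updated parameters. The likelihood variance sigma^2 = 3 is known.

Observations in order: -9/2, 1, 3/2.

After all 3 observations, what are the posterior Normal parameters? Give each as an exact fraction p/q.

mu_0=-3/5, tau_0^2=4/5

obs 1: x=-9/2 → posterior Normal(-19/7, 12/7)
obs 2: x=1 → posterior Normal(-15/11, 12/11)
obs 3: x=3/2 → posterior Normal(-3/5, 4/5)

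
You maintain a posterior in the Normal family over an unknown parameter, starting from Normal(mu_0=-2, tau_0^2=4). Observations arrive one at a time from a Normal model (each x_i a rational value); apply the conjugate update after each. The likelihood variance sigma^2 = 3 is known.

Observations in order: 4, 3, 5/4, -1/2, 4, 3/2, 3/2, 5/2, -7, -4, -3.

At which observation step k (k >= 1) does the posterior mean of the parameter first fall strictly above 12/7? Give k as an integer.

obs 1: x=4 → posterior Normal(10/7, 12/7)
obs 2: x=3 → posterior Normal(2, 12/11)
obs 3: x=5/4 → posterior Normal(9/5, 4/5)
obs 4: x=-1/2 → posterior Normal(25/19, 12/19)
obs 5: x=4 → posterior Normal(41/23, 12/23)
obs 6: x=3/2 → posterior Normal(47/27, 4/9)
obs 7: x=3/2 → posterior Normal(53/31, 12/31)
obs 8: x=5/2 → posterior Normal(9/5, 12/35)
obs 9: x=-7 → posterior Normal(35/39, 4/13)
obs 10: x=-4 → posterior Normal(19/43, 12/43)
obs 11: x=-3 → posterior Normal(7/47, 12/47)

k = 2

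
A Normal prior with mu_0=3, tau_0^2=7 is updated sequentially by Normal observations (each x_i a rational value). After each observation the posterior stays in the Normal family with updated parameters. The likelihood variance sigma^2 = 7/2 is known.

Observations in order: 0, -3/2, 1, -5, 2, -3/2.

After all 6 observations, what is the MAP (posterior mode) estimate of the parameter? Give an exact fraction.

-7/13

obs 1: x=0 → posterior Normal(1, 7/3)
obs 2: x=-3/2 → posterior Normal(0, 7/5)
obs 3: x=1 → posterior Normal(2/7, 1)
obs 4: x=-5 → posterior Normal(-8/9, 7/9)
obs 5: x=2 → posterior Normal(-4/11, 7/11)
obs 6: x=-3/2 → posterior Normal(-7/13, 7/13)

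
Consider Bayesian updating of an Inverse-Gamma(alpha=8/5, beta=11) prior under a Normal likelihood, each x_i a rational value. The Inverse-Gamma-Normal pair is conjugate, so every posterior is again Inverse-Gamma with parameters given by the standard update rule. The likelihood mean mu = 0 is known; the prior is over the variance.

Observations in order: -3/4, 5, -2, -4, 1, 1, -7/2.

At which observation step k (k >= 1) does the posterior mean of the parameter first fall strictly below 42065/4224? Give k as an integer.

k = 6

obs 1: x=-3/4 → posterior Inverse-Gamma(21/10, 361/32)
obs 2: x=5 → posterior Inverse-Gamma(13/5, 761/32)
obs 3: x=-2 → posterior Inverse-Gamma(31/10, 825/32)
obs 4: x=-4 → posterior Inverse-Gamma(18/5, 1081/32)
obs 5: x=1 → posterior Inverse-Gamma(41/10, 1097/32)
obs 6: x=1 → posterior Inverse-Gamma(23/5, 1113/32)
obs 7: x=-7/2 → posterior Inverse-Gamma(51/10, 1309/32)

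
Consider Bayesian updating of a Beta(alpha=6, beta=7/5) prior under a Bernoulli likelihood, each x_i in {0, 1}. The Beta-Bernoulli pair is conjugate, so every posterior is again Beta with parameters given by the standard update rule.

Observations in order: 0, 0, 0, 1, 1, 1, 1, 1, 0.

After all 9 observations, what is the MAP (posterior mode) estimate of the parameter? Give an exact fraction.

obs 1: x=0 → posterior Beta(6, 12/5)
obs 2: x=0 → posterior Beta(6, 17/5)
obs 3: x=0 → posterior Beta(6, 22/5)
obs 4: x=1 → posterior Beta(7, 22/5)
obs 5: x=1 → posterior Beta(8, 22/5)
obs 6: x=1 → posterior Beta(9, 22/5)
obs 7: x=1 → posterior Beta(10, 22/5)
obs 8: x=1 → posterior Beta(11, 22/5)
obs 9: x=0 → posterior Beta(11, 27/5)

25/36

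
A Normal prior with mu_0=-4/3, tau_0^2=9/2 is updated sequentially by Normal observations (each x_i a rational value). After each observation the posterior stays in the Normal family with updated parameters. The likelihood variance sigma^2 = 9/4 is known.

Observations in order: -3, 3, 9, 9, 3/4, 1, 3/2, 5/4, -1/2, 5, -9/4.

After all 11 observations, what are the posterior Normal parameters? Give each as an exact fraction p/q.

obs 1: x=-3 → posterior Normal(-22/9, 3/2)
obs 2: x=3 → posterior Normal(-4/15, 9/10)
obs 3: x=9 → posterior Normal(50/21, 9/14)
obs 4: x=9 → posterior Normal(104/27, 1/2)
obs 5: x=3/4 → posterior Normal(217/66, 9/22)
obs 6: x=1 → posterior Normal(229/78, 9/26)
obs 7: x=3/2 → posterior Normal(247/90, 3/10)
obs 8: x=5/4 → posterior Normal(131/51, 9/34)
obs 9: x=-1/2 → posterior Normal(128/57, 9/38)
obs 10: x=5 → posterior Normal(158/63, 3/14)
obs 11: x=-9/4 → posterior Normal(289/138, 9/46)

mu_0=289/138, tau_0^2=9/46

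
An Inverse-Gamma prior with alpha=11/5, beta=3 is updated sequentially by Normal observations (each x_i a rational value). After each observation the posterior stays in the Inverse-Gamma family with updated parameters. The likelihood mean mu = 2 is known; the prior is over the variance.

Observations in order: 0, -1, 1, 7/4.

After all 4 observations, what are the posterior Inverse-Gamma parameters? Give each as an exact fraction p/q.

alpha=21/5, beta=321/32

obs 1: x=0 → posterior Inverse-Gamma(27/10, 5)
obs 2: x=-1 → posterior Inverse-Gamma(16/5, 19/2)
obs 3: x=1 → posterior Inverse-Gamma(37/10, 10)
obs 4: x=7/4 → posterior Inverse-Gamma(21/5, 321/32)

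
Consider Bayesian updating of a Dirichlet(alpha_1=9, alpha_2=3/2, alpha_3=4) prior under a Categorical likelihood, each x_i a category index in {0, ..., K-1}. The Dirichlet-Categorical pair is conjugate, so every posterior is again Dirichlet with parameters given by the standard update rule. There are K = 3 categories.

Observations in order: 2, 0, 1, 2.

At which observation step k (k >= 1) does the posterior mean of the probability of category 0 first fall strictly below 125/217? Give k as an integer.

obs 1: x=2 → posterior Dirichlet(9, 3/2, 5)
obs 2: x=0 → posterior Dirichlet(10, 3/2, 5)
obs 3: x=1 → posterior Dirichlet(10, 5/2, 5)
obs 4: x=2 → posterior Dirichlet(10, 5/2, 6)

k = 3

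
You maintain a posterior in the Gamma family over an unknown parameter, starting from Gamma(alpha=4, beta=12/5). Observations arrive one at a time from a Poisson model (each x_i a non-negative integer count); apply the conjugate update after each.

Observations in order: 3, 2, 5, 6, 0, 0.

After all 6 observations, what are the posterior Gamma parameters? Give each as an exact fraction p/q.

obs 1: x=3 → posterior Gamma(7, 17/5)
obs 2: x=2 → posterior Gamma(9, 22/5)
obs 3: x=5 → posterior Gamma(14, 27/5)
obs 4: x=6 → posterior Gamma(20, 32/5)
obs 5: x=0 → posterior Gamma(20, 37/5)
obs 6: x=0 → posterior Gamma(20, 42/5)

alpha=20, beta=42/5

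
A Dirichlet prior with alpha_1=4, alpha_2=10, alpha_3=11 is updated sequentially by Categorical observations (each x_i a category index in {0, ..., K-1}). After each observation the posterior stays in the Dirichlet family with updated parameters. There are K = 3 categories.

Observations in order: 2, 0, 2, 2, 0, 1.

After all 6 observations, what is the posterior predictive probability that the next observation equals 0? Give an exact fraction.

obs 1: x=2 → posterior Dirichlet(4, 10, 12)
obs 2: x=0 → posterior Dirichlet(5, 10, 12)
obs 3: x=2 → posterior Dirichlet(5, 10, 13)
obs 4: x=2 → posterior Dirichlet(5, 10, 14)
obs 5: x=0 → posterior Dirichlet(6, 10, 14)
obs 6: x=1 → posterior Dirichlet(6, 11, 14)

6/31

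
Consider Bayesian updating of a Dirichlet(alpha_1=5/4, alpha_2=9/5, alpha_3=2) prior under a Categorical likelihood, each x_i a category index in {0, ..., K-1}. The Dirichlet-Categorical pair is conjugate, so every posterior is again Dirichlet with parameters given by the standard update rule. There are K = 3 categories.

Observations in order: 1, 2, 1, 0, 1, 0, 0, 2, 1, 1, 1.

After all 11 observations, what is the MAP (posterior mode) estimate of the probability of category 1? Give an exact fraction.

obs 1: x=1 → posterior Dirichlet(5/4, 14/5, 2)
obs 2: x=2 → posterior Dirichlet(5/4, 14/5, 3)
obs 3: x=1 → posterior Dirichlet(5/4, 19/5, 3)
obs 4: x=0 → posterior Dirichlet(9/4, 19/5, 3)
obs 5: x=1 → posterior Dirichlet(9/4, 24/5, 3)
obs 6: x=0 → posterior Dirichlet(13/4, 24/5, 3)
obs 7: x=0 → posterior Dirichlet(17/4, 24/5, 3)
obs 8: x=2 → posterior Dirichlet(17/4, 24/5, 4)
obs 9: x=1 → posterior Dirichlet(17/4, 29/5, 4)
obs 10: x=1 → posterior Dirichlet(17/4, 34/5, 4)
obs 11: x=1 → posterior Dirichlet(17/4, 39/5, 4)

136/261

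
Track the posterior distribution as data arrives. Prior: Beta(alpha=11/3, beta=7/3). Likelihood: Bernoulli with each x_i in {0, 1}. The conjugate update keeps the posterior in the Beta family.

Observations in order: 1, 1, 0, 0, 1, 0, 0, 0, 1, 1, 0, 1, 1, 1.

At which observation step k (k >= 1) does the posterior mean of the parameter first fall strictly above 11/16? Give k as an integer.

obs 1: x=1 → posterior Beta(14/3, 7/3)
obs 2: x=1 → posterior Beta(17/3, 7/3)
obs 3: x=0 → posterior Beta(17/3, 10/3)
obs 4: x=0 → posterior Beta(17/3, 13/3)
obs 5: x=1 → posterior Beta(20/3, 13/3)
obs 6: x=0 → posterior Beta(20/3, 16/3)
obs 7: x=0 → posterior Beta(20/3, 19/3)
obs 8: x=0 → posterior Beta(20/3, 22/3)
obs 9: x=1 → posterior Beta(23/3, 22/3)
obs 10: x=1 → posterior Beta(26/3, 22/3)
obs 11: x=0 → posterior Beta(26/3, 25/3)
obs 12: x=1 → posterior Beta(29/3, 25/3)
obs 13: x=1 → posterior Beta(32/3, 25/3)
obs 14: x=1 → posterior Beta(35/3, 25/3)

k = 2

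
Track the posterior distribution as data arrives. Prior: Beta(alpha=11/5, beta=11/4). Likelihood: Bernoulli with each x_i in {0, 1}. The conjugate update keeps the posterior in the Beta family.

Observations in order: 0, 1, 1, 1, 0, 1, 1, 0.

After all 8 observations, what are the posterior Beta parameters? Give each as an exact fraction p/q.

alpha=36/5, beta=23/4

obs 1: x=0 → posterior Beta(11/5, 15/4)
obs 2: x=1 → posterior Beta(16/5, 15/4)
obs 3: x=1 → posterior Beta(21/5, 15/4)
obs 4: x=1 → posterior Beta(26/5, 15/4)
obs 5: x=0 → posterior Beta(26/5, 19/4)
obs 6: x=1 → posterior Beta(31/5, 19/4)
obs 7: x=1 → posterior Beta(36/5, 19/4)
obs 8: x=0 → posterior Beta(36/5, 23/4)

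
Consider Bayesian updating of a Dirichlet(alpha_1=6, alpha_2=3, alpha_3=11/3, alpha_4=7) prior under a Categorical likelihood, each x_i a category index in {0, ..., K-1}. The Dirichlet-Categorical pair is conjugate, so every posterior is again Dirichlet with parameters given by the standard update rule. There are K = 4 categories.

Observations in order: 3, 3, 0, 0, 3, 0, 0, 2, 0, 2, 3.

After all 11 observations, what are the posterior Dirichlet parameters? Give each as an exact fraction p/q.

obs 1: x=3 → posterior Dirichlet(6, 3, 11/3, 8)
obs 2: x=3 → posterior Dirichlet(6, 3, 11/3, 9)
obs 3: x=0 → posterior Dirichlet(7, 3, 11/3, 9)
obs 4: x=0 → posterior Dirichlet(8, 3, 11/3, 9)
obs 5: x=3 → posterior Dirichlet(8, 3, 11/3, 10)
obs 6: x=0 → posterior Dirichlet(9, 3, 11/3, 10)
obs 7: x=0 → posterior Dirichlet(10, 3, 11/3, 10)
obs 8: x=2 → posterior Dirichlet(10, 3, 14/3, 10)
obs 9: x=0 → posterior Dirichlet(11, 3, 14/3, 10)
obs 10: x=2 → posterior Dirichlet(11, 3, 17/3, 10)
obs 11: x=3 → posterior Dirichlet(11, 3, 17/3, 11)

alpha_1=11, alpha_2=3, alpha_3=17/3, alpha_4=11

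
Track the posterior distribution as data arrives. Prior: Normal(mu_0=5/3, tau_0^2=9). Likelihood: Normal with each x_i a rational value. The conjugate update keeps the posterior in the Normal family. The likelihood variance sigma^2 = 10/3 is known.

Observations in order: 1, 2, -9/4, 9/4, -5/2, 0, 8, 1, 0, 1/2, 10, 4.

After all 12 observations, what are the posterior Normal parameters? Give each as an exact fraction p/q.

obs 1: x=1 → posterior Normal(131/111, 90/37)
obs 2: x=2 → posterior Normal(293/192, 45/32)
obs 3: x=-9/4 → posterior Normal(443/1092, 90/91)
obs 4: x=9/4 → posterior Normal(293/354, 45/59)
obs 5: x=-5/2 → posterior Normal(181/870, 18/29)
obs 6: x=0 → posterior Normal(181/1032, 45/86)
obs 7: x=8 → posterior Normal(1477/1194, 90/199)
obs 8: x=1 → posterior Normal(1639/1356, 45/113)
obs 9: x=0 → posterior Normal(149/138, 90/253)
obs 10: x=1/2 → posterior Normal(43/42, 9/28)
obs 11: x=10 → posterior Normal(1670/921, 90/307)
obs 12: x=4 → posterior Normal(997/501, 45/167)

mu_0=997/501, tau_0^2=45/167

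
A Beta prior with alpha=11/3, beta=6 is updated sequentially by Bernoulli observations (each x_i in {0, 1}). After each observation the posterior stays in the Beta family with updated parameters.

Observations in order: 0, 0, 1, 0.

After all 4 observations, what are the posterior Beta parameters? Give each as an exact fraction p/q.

obs 1: x=0 → posterior Beta(11/3, 7)
obs 2: x=0 → posterior Beta(11/3, 8)
obs 3: x=1 → posterior Beta(14/3, 8)
obs 4: x=0 → posterior Beta(14/3, 9)

alpha=14/3, beta=9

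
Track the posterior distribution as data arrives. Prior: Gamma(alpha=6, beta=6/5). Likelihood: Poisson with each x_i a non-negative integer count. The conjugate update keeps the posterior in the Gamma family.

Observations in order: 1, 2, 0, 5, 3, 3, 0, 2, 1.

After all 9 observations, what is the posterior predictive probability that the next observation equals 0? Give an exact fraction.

obs 1: x=1 → posterior Gamma(7, 11/5)
obs 2: x=2 → posterior Gamma(9, 16/5)
obs 3: x=0 → posterior Gamma(9, 21/5)
obs 4: x=5 → posterior Gamma(14, 26/5)
obs 5: x=3 → posterior Gamma(17, 31/5)
obs 6: x=3 → posterior Gamma(20, 36/5)
obs 7: x=0 → posterior Gamma(20, 41/5)
obs 8: x=2 → posterior Gamma(22, 46/5)
obs 9: x=1 → posterior Gamma(23, 51/5)

1879810409774061983350381163649003258651/16155656889615734329398214425629966729216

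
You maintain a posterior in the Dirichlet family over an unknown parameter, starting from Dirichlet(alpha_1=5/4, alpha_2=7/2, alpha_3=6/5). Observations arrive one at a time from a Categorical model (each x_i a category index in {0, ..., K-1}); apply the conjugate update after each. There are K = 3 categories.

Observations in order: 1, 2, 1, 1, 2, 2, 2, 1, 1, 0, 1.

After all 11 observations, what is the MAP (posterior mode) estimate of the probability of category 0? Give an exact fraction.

obs 1: x=1 → posterior Dirichlet(5/4, 9/2, 6/5)
obs 2: x=2 → posterior Dirichlet(5/4, 9/2, 11/5)
obs 3: x=1 → posterior Dirichlet(5/4, 11/2, 11/5)
obs 4: x=1 → posterior Dirichlet(5/4, 13/2, 11/5)
obs 5: x=2 → posterior Dirichlet(5/4, 13/2, 16/5)
obs 6: x=2 → posterior Dirichlet(5/4, 13/2, 21/5)
obs 7: x=2 → posterior Dirichlet(5/4, 13/2, 26/5)
obs 8: x=1 → posterior Dirichlet(5/4, 15/2, 26/5)
obs 9: x=1 → posterior Dirichlet(5/4, 17/2, 26/5)
obs 10: x=0 → posterior Dirichlet(9/4, 17/2, 26/5)
obs 11: x=1 → posterior Dirichlet(9/4, 19/2, 26/5)

25/279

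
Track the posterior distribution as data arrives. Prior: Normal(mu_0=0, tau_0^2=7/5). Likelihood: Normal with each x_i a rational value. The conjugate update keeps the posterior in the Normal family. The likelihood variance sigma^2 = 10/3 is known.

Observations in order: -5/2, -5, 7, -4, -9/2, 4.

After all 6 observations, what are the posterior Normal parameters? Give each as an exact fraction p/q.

obs 1: x=-5/2 → posterior Normal(-105/142, 70/71)
obs 2: x=-5 → posterior Normal(-315/184, 35/46)
obs 3: x=7 → posterior Normal(-21/226, 70/113)
obs 4: x=-4 → posterior Normal(-189/268, 35/67)
obs 5: x=-9/2 → posterior Normal(-189/155, 14/31)
obs 6: x=4 → posterior Normal(-105/176, 35/88)

mu_0=-105/176, tau_0^2=35/88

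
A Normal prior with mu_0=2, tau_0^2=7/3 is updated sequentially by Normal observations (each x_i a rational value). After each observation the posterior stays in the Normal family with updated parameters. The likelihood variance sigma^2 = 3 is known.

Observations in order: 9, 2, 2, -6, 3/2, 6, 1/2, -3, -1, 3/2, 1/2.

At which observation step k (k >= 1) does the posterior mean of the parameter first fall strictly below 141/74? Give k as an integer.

k = 4

obs 1: x=9 → posterior Normal(81/16, 21/16)
obs 2: x=2 → posterior Normal(95/23, 21/23)
obs 3: x=2 → posterior Normal(109/30, 7/10)
obs 4: x=-6 → posterior Normal(67/37, 21/37)
obs 5: x=3/2 → posterior Normal(155/88, 21/44)
obs 6: x=6 → posterior Normal(239/102, 7/17)
obs 7: x=1/2 → posterior Normal(123/58, 21/58)
obs 8: x=-3 → posterior Normal(102/65, 21/65)
obs 9: x=-1 → posterior Normal(95/72, 7/24)
obs 10: x=3/2 → posterior Normal(211/158, 21/79)
obs 11: x=1/2 → posterior Normal(109/86, 21/86)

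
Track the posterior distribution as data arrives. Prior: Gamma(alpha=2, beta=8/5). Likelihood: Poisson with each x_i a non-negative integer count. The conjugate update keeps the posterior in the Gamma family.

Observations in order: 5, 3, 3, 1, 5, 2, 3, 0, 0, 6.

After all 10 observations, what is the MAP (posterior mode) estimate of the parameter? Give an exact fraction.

obs 1: x=5 → posterior Gamma(7, 13/5)
obs 2: x=3 → posterior Gamma(10, 18/5)
obs 3: x=3 → posterior Gamma(13, 23/5)
obs 4: x=1 → posterior Gamma(14, 28/5)
obs 5: x=5 → posterior Gamma(19, 33/5)
obs 6: x=2 → posterior Gamma(21, 38/5)
obs 7: x=3 → posterior Gamma(24, 43/5)
obs 8: x=0 → posterior Gamma(24, 48/5)
obs 9: x=0 → posterior Gamma(24, 53/5)
obs 10: x=6 → posterior Gamma(30, 58/5)

5/2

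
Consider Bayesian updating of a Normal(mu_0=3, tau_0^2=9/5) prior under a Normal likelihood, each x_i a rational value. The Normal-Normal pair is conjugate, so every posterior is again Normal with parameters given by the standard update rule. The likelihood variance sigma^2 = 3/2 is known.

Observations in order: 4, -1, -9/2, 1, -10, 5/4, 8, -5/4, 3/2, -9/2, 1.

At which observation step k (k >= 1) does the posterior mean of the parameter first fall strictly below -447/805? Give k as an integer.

obs 1: x=4 → posterior Normal(39/11, 9/11)
obs 2: x=-1 → posterior Normal(33/17, 9/17)
obs 3: x=-9/2 → posterior Normal(6/23, 9/23)
obs 4: x=1 → posterior Normal(12/29, 9/29)
obs 5: x=-10 → posterior Normal(-48/35, 9/35)
obs 6: x=5/4 → posterior Normal(-81/82, 9/41)
obs 7: x=8 → posterior Normal(15/94, 9/47)
obs 8: x=-5/4 → posterior Normal(0, 9/53)
obs 9: x=3/2 → posterior Normal(9/59, 9/59)
obs 10: x=-9/2 → posterior Normal(-18/65, 9/65)
obs 11: x=1 → posterior Normal(-12/71, 9/71)

k = 5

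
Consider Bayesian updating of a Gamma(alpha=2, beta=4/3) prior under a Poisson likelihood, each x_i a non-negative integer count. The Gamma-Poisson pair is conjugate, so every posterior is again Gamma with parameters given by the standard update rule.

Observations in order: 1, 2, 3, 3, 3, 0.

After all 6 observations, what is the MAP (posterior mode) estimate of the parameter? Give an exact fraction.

obs 1: x=1 → posterior Gamma(3, 7/3)
obs 2: x=2 → posterior Gamma(5, 10/3)
obs 3: x=3 → posterior Gamma(8, 13/3)
obs 4: x=3 → posterior Gamma(11, 16/3)
obs 5: x=3 → posterior Gamma(14, 19/3)
obs 6: x=0 → posterior Gamma(14, 22/3)

39/22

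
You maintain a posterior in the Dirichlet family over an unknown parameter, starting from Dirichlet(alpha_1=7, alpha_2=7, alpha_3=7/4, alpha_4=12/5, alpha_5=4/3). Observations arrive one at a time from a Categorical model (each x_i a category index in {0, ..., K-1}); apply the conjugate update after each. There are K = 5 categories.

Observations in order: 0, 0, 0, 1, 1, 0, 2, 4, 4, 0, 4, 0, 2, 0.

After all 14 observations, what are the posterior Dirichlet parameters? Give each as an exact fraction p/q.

obs 1: x=0 → posterior Dirichlet(8, 7, 7/4, 12/5, 4/3)
obs 2: x=0 → posterior Dirichlet(9, 7, 7/4, 12/5, 4/3)
obs 3: x=0 → posterior Dirichlet(10, 7, 7/4, 12/5, 4/3)
obs 4: x=1 → posterior Dirichlet(10, 8, 7/4, 12/5, 4/3)
obs 5: x=1 → posterior Dirichlet(10, 9, 7/4, 12/5, 4/3)
obs 6: x=0 → posterior Dirichlet(11, 9, 7/4, 12/5, 4/3)
obs 7: x=2 → posterior Dirichlet(11, 9, 11/4, 12/5, 4/3)
obs 8: x=4 → posterior Dirichlet(11, 9, 11/4, 12/5, 7/3)
obs 9: x=4 → posterior Dirichlet(11, 9, 11/4, 12/5, 10/3)
obs 10: x=0 → posterior Dirichlet(12, 9, 11/4, 12/5, 10/3)
obs 11: x=4 → posterior Dirichlet(12, 9, 11/4, 12/5, 13/3)
obs 12: x=0 → posterior Dirichlet(13, 9, 11/4, 12/5, 13/3)
obs 13: x=2 → posterior Dirichlet(13, 9, 15/4, 12/5, 13/3)
obs 14: x=0 → posterior Dirichlet(14, 9, 15/4, 12/5, 13/3)

alpha_1=14, alpha_2=9, alpha_3=15/4, alpha_4=12/5, alpha_5=13/3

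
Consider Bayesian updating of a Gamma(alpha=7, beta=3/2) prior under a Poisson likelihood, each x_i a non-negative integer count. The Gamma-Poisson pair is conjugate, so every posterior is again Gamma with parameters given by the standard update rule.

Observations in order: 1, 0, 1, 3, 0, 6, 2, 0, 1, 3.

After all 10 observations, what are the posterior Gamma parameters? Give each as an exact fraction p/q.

alpha=24, beta=23/2

obs 1: x=1 → posterior Gamma(8, 5/2)
obs 2: x=0 → posterior Gamma(8, 7/2)
obs 3: x=1 → posterior Gamma(9, 9/2)
obs 4: x=3 → posterior Gamma(12, 11/2)
obs 5: x=0 → posterior Gamma(12, 13/2)
obs 6: x=6 → posterior Gamma(18, 15/2)
obs 7: x=2 → posterior Gamma(20, 17/2)
obs 8: x=0 → posterior Gamma(20, 19/2)
obs 9: x=1 → posterior Gamma(21, 21/2)
obs 10: x=3 → posterior Gamma(24, 23/2)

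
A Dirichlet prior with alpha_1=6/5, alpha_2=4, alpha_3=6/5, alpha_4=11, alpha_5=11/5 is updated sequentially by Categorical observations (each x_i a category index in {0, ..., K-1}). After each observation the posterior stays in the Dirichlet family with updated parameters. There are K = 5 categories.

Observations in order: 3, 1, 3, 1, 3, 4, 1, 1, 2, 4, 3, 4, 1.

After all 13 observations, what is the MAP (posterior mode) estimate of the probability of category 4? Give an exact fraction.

obs 1: x=3 → posterior Dirichlet(6/5, 4, 6/5, 12, 11/5)
obs 2: x=1 → posterior Dirichlet(6/5, 5, 6/5, 12, 11/5)
obs 3: x=3 → posterior Dirichlet(6/5, 5, 6/5, 13, 11/5)
obs 4: x=1 → posterior Dirichlet(6/5, 6, 6/5, 13, 11/5)
obs 5: x=3 → posterior Dirichlet(6/5, 6, 6/5, 14, 11/5)
obs 6: x=4 → posterior Dirichlet(6/5, 6, 6/5, 14, 16/5)
obs 7: x=1 → posterior Dirichlet(6/5, 7, 6/5, 14, 16/5)
obs 8: x=1 → posterior Dirichlet(6/5, 8, 6/5, 14, 16/5)
obs 9: x=2 → posterior Dirichlet(6/5, 8, 11/5, 14, 16/5)
obs 10: x=4 → posterior Dirichlet(6/5, 8, 11/5, 14, 21/5)
obs 11: x=3 → posterior Dirichlet(6/5, 8, 11/5, 15, 21/5)
obs 12: x=4 → posterior Dirichlet(6/5, 8, 11/5, 15, 26/5)
obs 13: x=1 → posterior Dirichlet(6/5, 9, 11/5, 15, 26/5)

7/46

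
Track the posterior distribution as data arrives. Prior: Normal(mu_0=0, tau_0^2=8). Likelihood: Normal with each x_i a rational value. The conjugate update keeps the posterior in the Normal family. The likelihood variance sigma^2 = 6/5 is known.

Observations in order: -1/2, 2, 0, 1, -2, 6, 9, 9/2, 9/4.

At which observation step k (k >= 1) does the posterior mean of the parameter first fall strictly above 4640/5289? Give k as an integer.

k = 6

obs 1: x=-1/2 → posterior Normal(-10/23, 24/23)
obs 2: x=2 → posterior Normal(30/43, 24/43)
obs 3: x=0 → posterior Normal(10/21, 8/21)
obs 4: x=1 → posterior Normal(50/83, 24/83)
obs 5: x=-2 → posterior Normal(10/103, 24/103)
obs 6: x=6 → posterior Normal(130/123, 8/41)
obs 7: x=9 → posterior Normal(310/143, 24/143)
obs 8: x=9/2 → posterior Normal(400/163, 24/163)
obs 9: x=9/4 → posterior Normal(445/183, 8/61)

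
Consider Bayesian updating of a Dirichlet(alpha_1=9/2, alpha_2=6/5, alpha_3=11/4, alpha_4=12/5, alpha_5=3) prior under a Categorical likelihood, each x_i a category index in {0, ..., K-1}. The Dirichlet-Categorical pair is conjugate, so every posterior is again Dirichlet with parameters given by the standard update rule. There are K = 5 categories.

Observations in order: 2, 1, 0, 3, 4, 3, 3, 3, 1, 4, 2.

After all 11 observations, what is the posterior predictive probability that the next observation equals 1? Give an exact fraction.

obs 1: x=2 → posterior Dirichlet(9/2, 6/5, 15/4, 12/5, 3)
obs 2: x=1 → posterior Dirichlet(9/2, 11/5, 15/4, 12/5, 3)
obs 3: x=0 → posterior Dirichlet(11/2, 11/5, 15/4, 12/5, 3)
obs 4: x=3 → posterior Dirichlet(11/2, 11/5, 15/4, 17/5, 3)
obs 5: x=4 → posterior Dirichlet(11/2, 11/5, 15/4, 17/5, 4)
obs 6: x=3 → posterior Dirichlet(11/2, 11/5, 15/4, 22/5, 4)
obs 7: x=3 → posterior Dirichlet(11/2, 11/5, 15/4, 27/5, 4)
obs 8: x=3 → posterior Dirichlet(11/2, 11/5, 15/4, 32/5, 4)
obs 9: x=1 → posterior Dirichlet(11/2, 16/5, 15/4, 32/5, 4)
obs 10: x=4 → posterior Dirichlet(11/2, 16/5, 15/4, 32/5, 5)
obs 11: x=2 → posterior Dirichlet(11/2, 16/5, 19/4, 32/5, 5)

64/497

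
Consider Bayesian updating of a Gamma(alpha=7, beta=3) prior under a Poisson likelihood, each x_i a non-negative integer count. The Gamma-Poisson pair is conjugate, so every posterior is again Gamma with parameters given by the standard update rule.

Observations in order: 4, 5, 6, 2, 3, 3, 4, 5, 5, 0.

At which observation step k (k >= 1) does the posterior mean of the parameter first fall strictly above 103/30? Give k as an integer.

obs 1: x=4 → posterior Gamma(11, 4)
obs 2: x=5 → posterior Gamma(16, 5)
obs 3: x=6 → posterior Gamma(22, 6)
obs 4: x=2 → posterior Gamma(24, 7)
obs 5: x=3 → posterior Gamma(27, 8)
obs 6: x=3 → posterior Gamma(30, 9)
obs 7: x=4 → posterior Gamma(34, 10)
obs 8: x=5 → posterior Gamma(39, 11)
obs 9: x=5 → posterior Gamma(44, 12)
obs 10: x=0 → posterior Gamma(44, 13)

k = 3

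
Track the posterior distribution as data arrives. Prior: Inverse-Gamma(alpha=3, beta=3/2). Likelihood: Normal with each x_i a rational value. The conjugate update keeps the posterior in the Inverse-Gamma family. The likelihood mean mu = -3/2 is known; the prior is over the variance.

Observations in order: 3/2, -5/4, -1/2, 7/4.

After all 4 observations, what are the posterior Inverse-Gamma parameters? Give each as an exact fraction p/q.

obs 1: x=3/2 → posterior Inverse-Gamma(7/2, 6)
obs 2: x=-5/4 → posterior Inverse-Gamma(4, 193/32)
obs 3: x=-1/2 → posterior Inverse-Gamma(9/2, 209/32)
obs 4: x=7/4 → posterior Inverse-Gamma(5, 189/16)

alpha=5, beta=189/16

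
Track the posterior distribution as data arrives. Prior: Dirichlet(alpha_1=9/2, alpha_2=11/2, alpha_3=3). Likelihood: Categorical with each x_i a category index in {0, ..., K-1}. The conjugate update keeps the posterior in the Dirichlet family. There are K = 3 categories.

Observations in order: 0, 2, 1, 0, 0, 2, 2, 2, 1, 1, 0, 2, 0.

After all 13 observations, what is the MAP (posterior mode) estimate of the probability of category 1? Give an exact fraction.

15/46

obs 1: x=0 → posterior Dirichlet(11/2, 11/2, 3)
obs 2: x=2 → posterior Dirichlet(11/2, 11/2, 4)
obs 3: x=1 → posterior Dirichlet(11/2, 13/2, 4)
obs 4: x=0 → posterior Dirichlet(13/2, 13/2, 4)
obs 5: x=0 → posterior Dirichlet(15/2, 13/2, 4)
obs 6: x=2 → posterior Dirichlet(15/2, 13/2, 5)
obs 7: x=2 → posterior Dirichlet(15/2, 13/2, 6)
obs 8: x=2 → posterior Dirichlet(15/2, 13/2, 7)
obs 9: x=1 → posterior Dirichlet(15/2, 15/2, 7)
obs 10: x=1 → posterior Dirichlet(15/2, 17/2, 7)
obs 11: x=0 → posterior Dirichlet(17/2, 17/2, 7)
obs 12: x=2 → posterior Dirichlet(17/2, 17/2, 8)
obs 13: x=0 → posterior Dirichlet(19/2, 17/2, 8)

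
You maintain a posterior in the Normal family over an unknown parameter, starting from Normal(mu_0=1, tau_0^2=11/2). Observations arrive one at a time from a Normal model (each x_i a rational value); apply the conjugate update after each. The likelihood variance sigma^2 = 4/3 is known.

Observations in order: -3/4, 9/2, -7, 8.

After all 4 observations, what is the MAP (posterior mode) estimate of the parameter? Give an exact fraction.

obs 1: x=-3/4 → posterior Normal(-67/164, 44/41)
obs 2: x=9/2 → posterior Normal(527/296, 22/37)
obs 3: x=-7 → posterior Normal(-397/428, 44/107)
obs 4: x=8 → posterior Normal(659/560, 11/35)

659/560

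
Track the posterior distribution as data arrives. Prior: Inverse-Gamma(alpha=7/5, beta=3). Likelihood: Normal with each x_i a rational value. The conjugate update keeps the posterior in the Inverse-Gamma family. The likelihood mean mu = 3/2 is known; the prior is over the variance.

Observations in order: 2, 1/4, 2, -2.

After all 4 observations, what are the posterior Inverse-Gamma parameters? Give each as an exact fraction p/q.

alpha=17/5, beta=325/32

obs 1: x=2 → posterior Inverse-Gamma(19/10, 25/8)
obs 2: x=1/4 → posterior Inverse-Gamma(12/5, 125/32)
obs 3: x=2 → posterior Inverse-Gamma(29/10, 129/32)
obs 4: x=-2 → posterior Inverse-Gamma(17/5, 325/32)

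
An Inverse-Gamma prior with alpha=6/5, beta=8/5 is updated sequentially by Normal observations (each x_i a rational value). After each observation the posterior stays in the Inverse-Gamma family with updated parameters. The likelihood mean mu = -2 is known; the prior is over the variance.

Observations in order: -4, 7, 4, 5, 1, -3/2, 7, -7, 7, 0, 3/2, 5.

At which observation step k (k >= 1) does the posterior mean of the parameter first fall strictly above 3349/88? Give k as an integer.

obs 1: x=-4 → posterior Inverse-Gamma(17/10, 18/5)
obs 2: x=7 → posterior Inverse-Gamma(11/5, 441/10)
obs 3: x=4 → posterior Inverse-Gamma(27/10, 621/10)
obs 4: x=5 → posterior Inverse-Gamma(16/5, 433/5)
obs 5: x=1 → posterior Inverse-Gamma(37/10, 911/10)
obs 6: x=-3/2 → posterior Inverse-Gamma(21/5, 3649/40)
obs 7: x=7 → posterior Inverse-Gamma(47/10, 5269/40)
obs 8: x=-7 → posterior Inverse-Gamma(26/5, 5769/40)
obs 9: x=7 → posterior Inverse-Gamma(57/10, 7389/40)
obs 10: x=0 → posterior Inverse-Gamma(31/5, 7469/40)
obs 11: x=3/2 → posterior Inverse-Gamma(67/10, 3857/20)
obs 12: x=5 → posterior Inverse-Gamma(36/5, 4347/20)

k = 4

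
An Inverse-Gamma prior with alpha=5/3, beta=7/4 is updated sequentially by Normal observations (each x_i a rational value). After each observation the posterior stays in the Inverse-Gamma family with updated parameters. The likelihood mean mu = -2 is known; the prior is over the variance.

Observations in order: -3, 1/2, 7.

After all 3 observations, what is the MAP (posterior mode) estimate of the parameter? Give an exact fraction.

1101/100

obs 1: x=-3 → posterior Inverse-Gamma(13/6, 9/4)
obs 2: x=1/2 → posterior Inverse-Gamma(8/3, 43/8)
obs 3: x=7 → posterior Inverse-Gamma(19/6, 367/8)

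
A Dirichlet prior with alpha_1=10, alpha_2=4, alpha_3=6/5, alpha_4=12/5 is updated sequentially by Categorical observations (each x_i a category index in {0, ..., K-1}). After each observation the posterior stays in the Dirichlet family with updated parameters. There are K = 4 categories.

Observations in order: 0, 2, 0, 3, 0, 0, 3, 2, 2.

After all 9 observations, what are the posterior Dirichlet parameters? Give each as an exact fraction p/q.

alpha_1=14, alpha_2=4, alpha_3=21/5, alpha_4=22/5

obs 1: x=0 → posterior Dirichlet(11, 4, 6/5, 12/5)
obs 2: x=2 → posterior Dirichlet(11, 4, 11/5, 12/5)
obs 3: x=0 → posterior Dirichlet(12, 4, 11/5, 12/5)
obs 4: x=3 → posterior Dirichlet(12, 4, 11/5, 17/5)
obs 5: x=0 → posterior Dirichlet(13, 4, 11/5, 17/5)
obs 6: x=0 → posterior Dirichlet(14, 4, 11/5, 17/5)
obs 7: x=3 → posterior Dirichlet(14, 4, 11/5, 22/5)
obs 8: x=2 → posterior Dirichlet(14, 4, 16/5, 22/5)
obs 9: x=2 → posterior Dirichlet(14, 4, 21/5, 22/5)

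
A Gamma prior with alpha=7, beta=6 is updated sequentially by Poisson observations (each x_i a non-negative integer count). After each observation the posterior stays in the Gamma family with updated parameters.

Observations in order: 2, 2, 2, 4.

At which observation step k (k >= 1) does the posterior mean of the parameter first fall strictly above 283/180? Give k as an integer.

k = 4

obs 1: x=2 → posterior Gamma(9, 7)
obs 2: x=2 → posterior Gamma(11, 8)
obs 3: x=2 → posterior Gamma(13, 9)
obs 4: x=4 → posterior Gamma(17, 10)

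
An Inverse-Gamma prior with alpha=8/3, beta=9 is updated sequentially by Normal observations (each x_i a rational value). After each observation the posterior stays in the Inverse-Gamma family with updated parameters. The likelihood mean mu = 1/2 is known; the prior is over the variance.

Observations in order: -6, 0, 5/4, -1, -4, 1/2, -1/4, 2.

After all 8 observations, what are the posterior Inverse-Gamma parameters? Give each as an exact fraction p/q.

obs 1: x=-6 → posterior Inverse-Gamma(19/6, 241/8)
obs 2: x=0 → posterior Inverse-Gamma(11/3, 121/4)
obs 3: x=5/4 → posterior Inverse-Gamma(25/6, 977/32)
obs 4: x=-1 → posterior Inverse-Gamma(14/3, 1013/32)
obs 5: x=-4 → posterior Inverse-Gamma(31/6, 1337/32)
obs 6: x=1/2 → posterior Inverse-Gamma(17/3, 1337/32)
obs 7: x=-1/4 → posterior Inverse-Gamma(37/6, 673/16)
obs 8: x=2 → posterior Inverse-Gamma(20/3, 691/16)

alpha=20/3, beta=691/16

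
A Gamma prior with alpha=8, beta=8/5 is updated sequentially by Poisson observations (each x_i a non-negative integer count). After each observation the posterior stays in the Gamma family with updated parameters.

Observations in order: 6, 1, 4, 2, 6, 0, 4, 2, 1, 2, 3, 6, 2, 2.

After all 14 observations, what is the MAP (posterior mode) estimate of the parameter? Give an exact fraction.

40/13

obs 1: x=6 → posterior Gamma(14, 13/5)
obs 2: x=1 → posterior Gamma(15, 18/5)
obs 3: x=4 → posterior Gamma(19, 23/5)
obs 4: x=2 → posterior Gamma(21, 28/5)
obs 5: x=6 → posterior Gamma(27, 33/5)
obs 6: x=0 → posterior Gamma(27, 38/5)
obs 7: x=4 → posterior Gamma(31, 43/5)
obs 8: x=2 → posterior Gamma(33, 48/5)
obs 9: x=1 → posterior Gamma(34, 53/5)
obs 10: x=2 → posterior Gamma(36, 58/5)
obs 11: x=3 → posterior Gamma(39, 63/5)
obs 12: x=6 → posterior Gamma(45, 68/5)
obs 13: x=2 → posterior Gamma(47, 73/5)
obs 14: x=2 → posterior Gamma(49, 78/5)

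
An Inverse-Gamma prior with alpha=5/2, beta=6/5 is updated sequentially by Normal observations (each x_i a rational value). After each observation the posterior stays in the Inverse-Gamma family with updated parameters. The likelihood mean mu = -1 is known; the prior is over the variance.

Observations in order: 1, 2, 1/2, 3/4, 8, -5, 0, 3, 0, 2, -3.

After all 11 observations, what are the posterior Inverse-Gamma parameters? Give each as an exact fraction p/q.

alpha=8, beta=11897/160

obs 1: x=1 → posterior Inverse-Gamma(3, 16/5)
obs 2: x=2 → posterior Inverse-Gamma(7/2, 77/10)
obs 3: x=1/2 → posterior Inverse-Gamma(4, 353/40)
obs 4: x=3/4 → posterior Inverse-Gamma(9/2, 1657/160)
obs 5: x=8 → posterior Inverse-Gamma(5, 8137/160)
obs 6: x=-5 → posterior Inverse-Gamma(11/2, 9417/160)
obs 7: x=0 → posterior Inverse-Gamma(6, 9497/160)
obs 8: x=3 → posterior Inverse-Gamma(13/2, 10777/160)
obs 9: x=0 → posterior Inverse-Gamma(7, 10857/160)
obs 10: x=2 → posterior Inverse-Gamma(15/2, 11577/160)
obs 11: x=-3 → posterior Inverse-Gamma(8, 11897/160)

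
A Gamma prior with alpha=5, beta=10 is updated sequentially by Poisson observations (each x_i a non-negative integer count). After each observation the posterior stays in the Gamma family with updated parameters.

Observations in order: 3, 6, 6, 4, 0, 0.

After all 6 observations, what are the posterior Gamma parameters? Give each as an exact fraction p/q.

obs 1: x=3 → posterior Gamma(8, 11)
obs 2: x=6 → posterior Gamma(14, 12)
obs 3: x=6 → posterior Gamma(20, 13)
obs 4: x=4 → posterior Gamma(24, 14)
obs 5: x=0 → posterior Gamma(24, 15)
obs 6: x=0 → posterior Gamma(24, 16)

alpha=24, beta=16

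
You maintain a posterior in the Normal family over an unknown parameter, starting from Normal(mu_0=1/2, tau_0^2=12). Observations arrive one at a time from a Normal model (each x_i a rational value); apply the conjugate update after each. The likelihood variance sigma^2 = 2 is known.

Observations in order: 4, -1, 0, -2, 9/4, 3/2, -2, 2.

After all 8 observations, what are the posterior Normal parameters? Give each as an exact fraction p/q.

mu_0=29/49, tau_0^2=12/49

obs 1: x=4 → posterior Normal(7/2, 12/7)
obs 2: x=-1 → posterior Normal(37/26, 12/13)
obs 3: x=0 → posterior Normal(37/38, 12/19)
obs 4: x=-2 → posterior Normal(13/50, 12/25)
obs 5: x=9/4 → posterior Normal(20/31, 12/31)
obs 6: x=3/2 → posterior Normal(29/37, 12/37)
obs 7: x=-2 → posterior Normal(17/43, 12/43)
obs 8: x=2 → posterior Normal(29/49, 12/49)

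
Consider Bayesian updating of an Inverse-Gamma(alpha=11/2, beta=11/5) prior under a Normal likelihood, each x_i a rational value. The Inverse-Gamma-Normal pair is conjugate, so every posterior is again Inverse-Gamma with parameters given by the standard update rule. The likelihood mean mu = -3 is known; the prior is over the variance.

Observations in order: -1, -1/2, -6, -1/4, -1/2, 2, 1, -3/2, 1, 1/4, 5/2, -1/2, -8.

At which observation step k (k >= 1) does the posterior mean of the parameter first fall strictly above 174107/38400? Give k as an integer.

k = 7

obs 1: x=-1 → posterior Inverse-Gamma(6, 21/5)
obs 2: x=-1/2 → posterior Inverse-Gamma(13/2, 293/40)
obs 3: x=-6 → posterior Inverse-Gamma(7, 473/40)
obs 4: x=-1/4 → posterior Inverse-Gamma(15/2, 2497/160)
obs 5: x=-1/2 → posterior Inverse-Gamma(8, 2997/160)
obs 6: x=2 → posterior Inverse-Gamma(17/2, 4997/160)
obs 7: x=1 → posterior Inverse-Gamma(9, 6277/160)
obs 8: x=-3/2 → posterior Inverse-Gamma(19/2, 6457/160)
obs 9: x=1 → posterior Inverse-Gamma(10, 7737/160)
obs 10: x=1/4 → posterior Inverse-Gamma(21/2, 4291/80)
obs 11: x=5/2 → posterior Inverse-Gamma(11, 5501/80)
obs 12: x=-1/2 → posterior Inverse-Gamma(23/2, 5751/80)
obs 13: x=-8 → posterior Inverse-Gamma(12, 6751/80)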